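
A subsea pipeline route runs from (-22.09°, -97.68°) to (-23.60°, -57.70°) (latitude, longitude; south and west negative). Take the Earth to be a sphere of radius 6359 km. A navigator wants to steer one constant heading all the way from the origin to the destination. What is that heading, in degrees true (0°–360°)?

Meridional parts: M(φ₁)=-0.3955, M(φ₂)=-0.4241 → ΔM = -0.0286;  Δλ = +0.6978 rad
tan C = Δλ / ΔM = -24.3990 → C = 92.35°

92.3°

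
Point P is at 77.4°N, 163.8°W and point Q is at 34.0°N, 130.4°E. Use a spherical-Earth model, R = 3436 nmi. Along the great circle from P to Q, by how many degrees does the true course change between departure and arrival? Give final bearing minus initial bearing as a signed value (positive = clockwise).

-59.8°

At departure: θ₁ = atan2(sin Δλ cos φ₂, cos φ₁ sin φ₂ − sin φ₁ cos φ₂ cos Δλ) = 254.50°
At arrival: θ₂ = atan2(sin Δλ cos φ₁, −cos φ₂ sin φ₁ + sin φ₂ cos φ₁ cos Δλ) = 194.69°
Δθ = θ₂ − θ₁ = -59.8°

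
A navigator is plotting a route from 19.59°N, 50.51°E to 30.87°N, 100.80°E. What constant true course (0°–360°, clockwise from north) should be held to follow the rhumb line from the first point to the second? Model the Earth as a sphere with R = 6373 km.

76.0°

Δψ = ln[tan(π/4+φ₂/2)/tan(π/4+φ₁/2)] = +0.2181
Δλ = +0.8777 rad (taken the short way round)
course = atan2(Δλ, Δψ) = 76.04°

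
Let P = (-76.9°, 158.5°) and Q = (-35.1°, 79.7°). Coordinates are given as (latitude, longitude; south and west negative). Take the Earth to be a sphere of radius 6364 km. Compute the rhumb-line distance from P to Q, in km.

6281 km

Rhumb course C = atan2(Δλ, Δψ) with Δψ = ln[tan(π/4+φ₂/2)/tan(π/4+φ₁/2)] = +1.5094, Δλ = -1.3753 → C = 317.66°
d = R·|Δφ| / |cos C| = 6364·0.72955 / 0.73918 = 6281 km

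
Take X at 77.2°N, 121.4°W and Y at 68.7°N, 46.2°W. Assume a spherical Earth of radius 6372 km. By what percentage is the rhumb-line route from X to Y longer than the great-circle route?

6.9%

Great circle: σ = 0.3788 rad → d_gc = Rσ = 2413.9 km
Rhumb: Δφ = -0.1484, Δλ = +1.3125, Δψ = -0.5167, q = Δφ/Δψ = 0.2871 → d_rh = R√(Δφ²+q²Δλ²) = 2580.6 km
Excess = (2580.6 − 2413.9) / 2413.9 = 166.7 / 2413.9 = 6.91% ≈ 6.9%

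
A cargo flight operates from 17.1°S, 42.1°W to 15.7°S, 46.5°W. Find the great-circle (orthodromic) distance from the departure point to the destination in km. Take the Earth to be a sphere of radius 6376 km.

495 km

Haversine: a = sin²(Δφ/2)+cos φ₁ cos φ₂ sin²(Δλ/2) = 0.00151;  σ = 2·atan2(√a,√(1−a))
σ = 4.447° → d = Rσ = 6376·0.07761 = 495 km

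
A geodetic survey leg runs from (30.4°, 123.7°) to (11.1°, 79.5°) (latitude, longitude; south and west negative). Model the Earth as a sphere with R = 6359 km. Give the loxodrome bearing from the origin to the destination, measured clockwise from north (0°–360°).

Δψ = ln[tan(π/4+φ₂/2)/tan(π/4+φ₁/2)] = -0.3624
Δλ = -0.7714 rad (taken the short way round)
course = atan2(Δλ, Δψ) = 244.84°

244.8°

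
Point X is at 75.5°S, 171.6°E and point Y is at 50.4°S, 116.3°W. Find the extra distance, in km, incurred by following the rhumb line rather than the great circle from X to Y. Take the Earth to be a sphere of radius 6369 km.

Great circle: cos σ = sin φ₁ sin φ₂ + cos φ₁ cos φ₂ cos Δλ,  σ = 0.6517 rad → d_gc = 4151.0 km
Rhumb line: Δψ = +1.0403, q = Δφ/Δψ = 0.4211, d_rh = R√(Δφ²+q²Δλ²) = 4379.0 km
Excess = 4379.0 − 4151.0 = 228.0 ≈ 228 km

228 km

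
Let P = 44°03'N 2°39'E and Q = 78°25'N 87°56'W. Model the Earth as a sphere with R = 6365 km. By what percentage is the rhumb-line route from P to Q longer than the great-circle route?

Great circle: σ = 0.8235 rad → d_gc = Rσ = 5241.6 km
Rhumb: Δφ = +0.5998, Δλ = -1.5810, Δψ = +1.4303, q = Δφ/Δψ = 0.4194 → d_rh = R√(Δφ²+q²Δλ²) = 5690.7 km
Excess = (5690.7 − 5241.6) / 5241.6 = 449.1 / 5241.6 = 8.57% ≈ 8.6%

8.6%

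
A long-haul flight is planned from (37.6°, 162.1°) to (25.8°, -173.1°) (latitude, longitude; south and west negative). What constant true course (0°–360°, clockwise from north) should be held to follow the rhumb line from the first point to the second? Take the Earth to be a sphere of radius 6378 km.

Meridional parts: M(φ₁)=+0.7092, M(φ₂)=+0.4663 → ΔM = -0.2428;  Δλ = +0.4328 rad
tan C = Δλ / ΔM = -1.7826 → C = 119.29°

119.3°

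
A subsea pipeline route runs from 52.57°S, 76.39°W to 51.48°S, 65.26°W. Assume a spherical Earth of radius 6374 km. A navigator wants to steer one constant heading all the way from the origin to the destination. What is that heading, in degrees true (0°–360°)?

Δψ = ln[tan(π/4+φ₂/2)/tan(π/4+φ₁/2)] = +0.0309
Δλ = +0.1943 rad (taken the short way round)
course = atan2(Δλ, Δψ) = 80.96°

81.0°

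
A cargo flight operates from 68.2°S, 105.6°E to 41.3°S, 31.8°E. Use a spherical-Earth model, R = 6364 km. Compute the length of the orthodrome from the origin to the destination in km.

5145 km

cos σ = sin φ₁ sin φ₂ + cos φ₁ cos φ₂ cos Δλ
      = sin(-68.20°)sin(-41.30°) + cos(-68.20°)cos(-41.30°)cos(-73.80°) = 0.6906
σ = 46.319° → d = Rσ = 6364·0.80842 = 5145 km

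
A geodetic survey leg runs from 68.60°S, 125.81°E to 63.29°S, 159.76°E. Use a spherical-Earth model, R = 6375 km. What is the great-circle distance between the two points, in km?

1623 km

cos σ = sin φ₁ sin φ₂ + cos φ₁ cos φ₂ cos Δλ
      = sin(-68.60°)sin(-63.29°) + cos(-68.60°)cos(-63.29°)cos(33.95°) = 0.9678
σ = 14.591° → d = Rσ = 6375·0.25466 = 1623 km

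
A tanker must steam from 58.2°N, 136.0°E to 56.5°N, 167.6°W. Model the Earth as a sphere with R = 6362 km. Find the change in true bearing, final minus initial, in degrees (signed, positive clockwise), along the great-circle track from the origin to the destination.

+48.6°

At departure: θ₁ = atan2(sin Δλ cos φ₂, cos φ₁ sin φ₂ − sin φ₁ cos φ₂ cos Δλ) = 68.64°
At arrival: θ₂ = atan2(sin Δλ cos φ₁, −cos φ₂ sin φ₁ + sin φ₂ cos φ₁ cos Δλ) = 117.24°
Δθ = θ₂ − θ₁ = +48.6°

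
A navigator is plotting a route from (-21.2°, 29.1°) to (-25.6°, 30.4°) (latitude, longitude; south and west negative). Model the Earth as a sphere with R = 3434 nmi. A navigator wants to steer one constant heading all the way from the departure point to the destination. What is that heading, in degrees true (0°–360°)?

164.8°

Δψ = ln[tan(π/4+φ₂/2)/tan(π/4+φ₁/2)] = -0.0837
Δλ = +0.0227 rad (taken the short way round)
course = atan2(Δλ, Δψ) = 164.83°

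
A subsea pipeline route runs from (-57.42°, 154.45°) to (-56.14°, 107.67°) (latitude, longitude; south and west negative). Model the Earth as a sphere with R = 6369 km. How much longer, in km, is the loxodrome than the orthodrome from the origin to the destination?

56 km

Great circle: cos σ = sin φ₁ sin φ₂ + cos φ₁ cos φ₂ cos Δλ,  σ = 0.4390 rad → d_gc = 2795.9 km
Rhumb line: Δψ = +0.0408, q = Δφ/Δψ = 0.5478, d_rh = R√(Δφ²+q²Δλ²) = 2852.1 km
Excess = 2852.1 − 2795.9 = 56.2 ≈ 56 km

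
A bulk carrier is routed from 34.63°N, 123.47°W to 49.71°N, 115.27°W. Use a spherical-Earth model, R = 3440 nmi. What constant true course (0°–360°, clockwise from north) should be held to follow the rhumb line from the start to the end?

21.8°

Δψ = ln[tan(π/4+φ₂/2)/tan(π/4+φ₁/2)] = +0.3579
Δλ = +0.1431 rad (taken the short way round)
course = atan2(Δλ, Δψ) = 21.80°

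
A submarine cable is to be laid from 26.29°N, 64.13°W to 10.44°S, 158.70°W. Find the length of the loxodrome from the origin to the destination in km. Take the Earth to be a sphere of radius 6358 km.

Δψ = ln[tan(π/4+φ₂/2)/tan(π/4+φ₁/2)] = -0.6591;  Δφ = -0.6411 rad,  Δλ = -1.6506 rad
q = Δφ/Δψ = 0.9727
d = R·√(Δφ² + q²Δλ²) = 6358·1.72869 = 10991 km

10991 km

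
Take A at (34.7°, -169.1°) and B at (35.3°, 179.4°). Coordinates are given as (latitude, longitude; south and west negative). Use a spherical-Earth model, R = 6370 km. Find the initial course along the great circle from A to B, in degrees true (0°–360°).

276.9°

θ = atan2( sin Δλ·cos φ₂ ,  cos φ₁ sin φ₂ − sin φ₁ cos φ₂ cos Δλ )
  = atan2(-0.1627, +0.0198) = 276.94°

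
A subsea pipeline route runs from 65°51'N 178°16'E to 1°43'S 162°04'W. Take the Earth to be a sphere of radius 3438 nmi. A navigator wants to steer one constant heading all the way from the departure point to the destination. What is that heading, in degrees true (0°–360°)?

167.7°

Meridional parts: M(φ₁)=+1.5421, M(φ₂)=-0.0300 → ΔM = -1.5721;  Δλ = +0.3432 rad
tan C = Δλ / ΔM = -0.2183 → C = 167.68°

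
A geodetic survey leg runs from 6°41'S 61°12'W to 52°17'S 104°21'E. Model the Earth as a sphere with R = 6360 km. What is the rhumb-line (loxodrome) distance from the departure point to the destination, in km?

Rhumb course C = atan2(Δλ, Δψ) with Δψ = ln[tan(π/4+φ₂/2)/tan(π/4+φ₁/2)] = -0.9573, Δλ = +2.8894 → C = 108.33°
d = R·|Δφ| / |cos C| = 6360·0.79587 / 0.31451 = 16094 km

16094 km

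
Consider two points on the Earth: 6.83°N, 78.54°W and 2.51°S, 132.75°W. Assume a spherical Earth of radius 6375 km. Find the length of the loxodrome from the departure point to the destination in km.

Δψ = ln[tan(π/4+φ₂/2)/tan(π/4+φ₁/2)] = -0.1633;  Δφ = -0.1630 rad,  Δλ = -0.9461 rad
q = Δφ/Δψ = 0.9982
d = R·√(Δφ² + q²Δλ²) = 6375·0.95839 = 6110 km

6110 km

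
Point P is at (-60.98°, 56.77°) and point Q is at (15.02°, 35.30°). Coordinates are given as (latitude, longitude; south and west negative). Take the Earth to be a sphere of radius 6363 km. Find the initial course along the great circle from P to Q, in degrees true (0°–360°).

338.8°

N = sin Δλ·cos φ₂ = -0.3535;  D = cos φ₁ sin φ₂ − sin φ₁ cos φ₂ cos Δλ = +0.9117
initial course = atan2(N, D) = 338.81°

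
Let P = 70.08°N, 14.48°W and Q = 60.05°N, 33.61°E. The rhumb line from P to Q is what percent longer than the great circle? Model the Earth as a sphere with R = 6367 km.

2.5%

Great circle: σ = 0.3811 rad → d_gc = Rσ = 2426.8 km
Rhumb: Δφ = -0.1751, Δλ = +0.8393, Δψ = -0.4208, q = Δφ/Δψ = 0.4160 → d_rh = R√(Δφ²+q²Δλ²) = 2486.9 km
Excess = (2486.9 − 2426.8) / 2426.8 = 60.1 / 2426.8 = 2.48% ≈ 2.5%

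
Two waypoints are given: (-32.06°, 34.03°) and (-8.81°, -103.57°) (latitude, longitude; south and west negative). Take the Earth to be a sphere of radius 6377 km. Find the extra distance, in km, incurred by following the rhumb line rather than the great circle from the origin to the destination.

825 km

Great circle: cos σ = sin φ₁ sin φ₂ + cos φ₁ cos φ₂ cos Δλ,  σ = 2.1379 rad → d_gc = 13633.1 km
Rhumb line: Δψ = +0.4369, q = Δφ/Δψ = 0.9288, d_rh = R√(Δφ²+q²Δλ²) = 14457.9 km
Excess = 14457.9 − 13633.1 = 824.8 ≈ 825 km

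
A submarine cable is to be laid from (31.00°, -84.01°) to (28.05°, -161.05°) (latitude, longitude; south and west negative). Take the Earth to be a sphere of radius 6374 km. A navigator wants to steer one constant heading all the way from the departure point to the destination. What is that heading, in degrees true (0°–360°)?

Meridional parts: M(φ₁)=+0.5696, M(φ₂)=+0.5104 → ΔM = -0.0592;  Δλ = -1.3446 rad
tan C = Δλ / ΔM = +22.7198 → C = 267.48°

267.5°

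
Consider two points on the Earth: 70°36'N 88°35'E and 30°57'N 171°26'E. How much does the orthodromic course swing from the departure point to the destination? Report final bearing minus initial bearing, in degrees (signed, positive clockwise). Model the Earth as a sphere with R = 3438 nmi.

Initial bearing θ₁ = atan2(sin Δλ cos φ₂, cos φ₁ sin φ₂ − sin φ₁ cos φ₂ cos Δλ) = 85.29°
Final bearing θ₂ = (initial bearing from the destination back to the start) + 180° = 157.29°
Δθ = θ₂ − θ₁ = +72.0°

+72.0°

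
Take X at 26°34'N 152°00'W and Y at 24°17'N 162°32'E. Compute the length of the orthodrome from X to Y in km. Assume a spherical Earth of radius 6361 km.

Haversine: a = sin²(Δφ/2)+cos φ₁ cos φ₂ sin²(Δλ/2) = 0.12215;  σ = 2·atan2(√a,√(1−a))
σ = 40.913° → d = Rσ = 6361·0.71407 = 4542 km

4542 km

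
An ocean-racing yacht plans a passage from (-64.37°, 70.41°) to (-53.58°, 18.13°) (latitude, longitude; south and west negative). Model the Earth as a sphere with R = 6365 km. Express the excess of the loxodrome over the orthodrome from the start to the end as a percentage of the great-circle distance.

Great circle: σ = 0.4894 rad → d_gc = Rσ = 3114.9 km
Rhumb: Δφ = +0.1883, Δλ = -0.9125, Δψ = +0.3690, q = Δφ/Δψ = 0.5104 → d_rh = R√(Δφ²+q²Δλ²) = 3197.5 km
Excess = (3197.5 − 3114.9) / 3114.9 = 82.6 / 3114.9 = 2.652% ≈ 2.7%

2.7%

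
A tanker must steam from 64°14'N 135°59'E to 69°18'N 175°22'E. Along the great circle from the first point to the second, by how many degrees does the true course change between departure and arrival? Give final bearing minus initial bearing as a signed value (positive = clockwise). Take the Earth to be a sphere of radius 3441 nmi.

+36.4°

Initial bearing θ₁ = atan2(sin Δλ cos φ₂, cos φ₁ sin φ₂ − sin φ₁ cos φ₂ cos Δλ) = 54.39°
Final bearing θ₂ = (initial bearing from the destination back to the start) + 180° = 90.84°
Δθ = θ₂ − θ₁ = +36.4°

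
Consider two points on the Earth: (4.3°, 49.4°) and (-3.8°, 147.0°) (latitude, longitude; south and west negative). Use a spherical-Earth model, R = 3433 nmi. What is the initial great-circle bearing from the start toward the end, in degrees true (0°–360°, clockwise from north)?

N = sin Δλ·cos φ₂ = +0.9890;  D = cos φ₁ sin φ₂ − sin φ₁ cos φ₂ cos Δλ = -0.0562
initial course = atan2(N, D) = 93.25°

93.3°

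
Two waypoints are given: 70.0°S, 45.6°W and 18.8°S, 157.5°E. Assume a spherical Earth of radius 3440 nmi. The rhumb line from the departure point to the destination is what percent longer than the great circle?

25.3%

Great circle: σ = 1.5658 rad → d_gc = Rσ = 5386.3 nmi
Rhumb: Δφ = +0.8936, Δλ = -2.7384, Δψ = +1.4012, q = Δφ/Δψ = 0.6377 → d_rh = R√(Δφ²+q²Δλ²) = 6748.3 nmi
Excess = (6748.3 − 5386.3) / 5386.3 = 1362.0 / 5386.3 = 25.29% ≈ 25.3%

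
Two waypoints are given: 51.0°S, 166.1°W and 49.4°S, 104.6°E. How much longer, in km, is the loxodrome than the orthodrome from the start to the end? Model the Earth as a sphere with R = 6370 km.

Great circle: cos σ = sin φ₁ sin φ₂ + cos φ₁ cos φ₂ cos Δλ,  σ = 0.9334 rad → d_gc = 5946.1 km
Rhumb line: Δψ = +0.0436, q = Δφ/Δψ = 0.6400, d_rh = R√(Δφ²+q²Δλ²) = 6356.8 km
Excess = 6356.8 − 5946.1 = 410.7 ≈ 411 km

411 km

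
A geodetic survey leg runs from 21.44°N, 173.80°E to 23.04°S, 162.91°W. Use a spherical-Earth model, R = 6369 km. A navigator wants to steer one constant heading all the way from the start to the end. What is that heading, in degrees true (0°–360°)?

Meridional parts: M(φ₁)=+0.3833, M(φ₂)=-0.4134 → ΔM = -0.7967;  Δλ = +0.4065 rad
tan C = Δλ / ΔM = -0.5102 → C = 152.97°

153.0°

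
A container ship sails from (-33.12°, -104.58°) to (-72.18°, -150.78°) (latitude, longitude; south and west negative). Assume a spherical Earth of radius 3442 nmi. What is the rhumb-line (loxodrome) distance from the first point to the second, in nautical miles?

2799 nmi

Rhumb course C = atan2(Δλ, Δψ) with Δψ = ln[tan(π/4+φ₂/2)/tan(π/4+φ₁/2)] = -1.2397, Δλ = -0.8063 → C = 213.04°
d = R·|Δφ| / |cos C| = 3442·0.68173 / 0.83828 = 2799 nmi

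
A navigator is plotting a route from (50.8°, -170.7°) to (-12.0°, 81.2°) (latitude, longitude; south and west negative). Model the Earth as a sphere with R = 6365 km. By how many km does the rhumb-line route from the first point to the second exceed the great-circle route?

Great circle: cos σ = sin φ₁ sin φ₂ + cos φ₁ cos φ₂ cos Δλ,  σ = 1.9318 rad → d_gc = 12295.7 km
Rhumb line: Δψ = -1.2436, q = Δφ/Δψ = 0.8814, d_rh = R√(Δφ²+q²Δλ²) = 12676.8 km
Excess = 12676.8 − 12295.7 = 381.1 ≈ 381 km

381 km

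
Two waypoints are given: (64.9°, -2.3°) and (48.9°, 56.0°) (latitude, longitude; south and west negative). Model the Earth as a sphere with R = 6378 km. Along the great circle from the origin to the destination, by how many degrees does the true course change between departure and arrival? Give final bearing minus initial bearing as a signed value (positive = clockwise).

At departure: θ₁ = atan2(sin Δλ cos φ₂, cos φ₁ sin φ₂ − sin φ₁ cos φ₂ cos Δλ) = 89.30°
At arrival: θ₂ = atan2(sin Δλ cos φ₁, −cos φ₂ sin φ₁ + sin φ₂ cos φ₁ cos Δλ) = 139.82°
Δθ = θ₂ − θ₁ = +50.5°

+50.5°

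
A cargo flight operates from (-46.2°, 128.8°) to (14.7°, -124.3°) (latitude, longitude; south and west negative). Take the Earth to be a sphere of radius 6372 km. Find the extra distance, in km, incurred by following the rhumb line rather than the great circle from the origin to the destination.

265 km

Great circle: cos σ = sin φ₁ sin φ₂ + cos φ₁ cos φ₂ cos Δλ,  σ = 1.9582 rad → d_gc = 12477.6 km
Rhumb line: Δψ = +1.1707, q = Δφ/Δψ = 0.9079, d_rh = R√(Δφ²+q²Δλ²) = 12742.6 km
Excess = 12742.6 − 12477.6 = 265.0 ≈ 265 km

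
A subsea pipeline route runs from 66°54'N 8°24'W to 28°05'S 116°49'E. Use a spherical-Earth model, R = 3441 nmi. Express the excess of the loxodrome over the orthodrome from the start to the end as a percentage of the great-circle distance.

Great circle: σ = 2.2557 rad → d_gc = Rσ = 7762.0 nmi
Rhumb: Δφ = -1.6578, Δλ = +2.1854, Δψ = -2.0989, q = Δφ/Δψ = 0.7898 → d_rh = R√(Δφ²+q²Δλ²) = 8235.2 nmi
Excess = (8235.2 − 7762.0) / 7762.0 = 473.2 / 7762.0 = 6.10% ≈ 6.1%

6.1%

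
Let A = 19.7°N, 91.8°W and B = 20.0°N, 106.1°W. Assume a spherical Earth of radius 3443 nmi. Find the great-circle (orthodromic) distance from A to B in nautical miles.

Haversine: a = sin²(Δφ/2)+cos φ₁ cos φ₂ sin²(Δλ/2) = 0.01371;  σ = 2·atan2(√a,√(1−a))
σ = 13.450° → d = Rσ = 3443·0.23474 = 808 nmi

808 nmi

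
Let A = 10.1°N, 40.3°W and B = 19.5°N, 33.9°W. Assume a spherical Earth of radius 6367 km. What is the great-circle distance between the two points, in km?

Haversine: a = sin²(Δφ/2)+cos φ₁ cos φ₂ sin²(Δλ/2) = 0.00961;  σ = 2·atan2(√a,√(1−a))
σ = 11.249° → d = Rσ = 6367·0.19633 = 1250 km

1250 km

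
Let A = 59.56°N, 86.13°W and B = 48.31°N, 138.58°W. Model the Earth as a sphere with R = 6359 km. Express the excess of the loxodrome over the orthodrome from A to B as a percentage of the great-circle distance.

Great circle: σ = 0.5564 rad → d_gc = Rσ = 3537.9 km
Rhumb: Δφ = -0.1963, Δλ = -0.9154, Δψ = -0.3361, q = Δφ/Δψ = 0.5842 → d_rh = R√(Δφ²+q²Δλ²) = 3622.5 km
Excess = (3622.5 − 3537.9) / 3537.9 = 84.6 / 3537.9 = 2.39% ≈ 2.4%

2.4%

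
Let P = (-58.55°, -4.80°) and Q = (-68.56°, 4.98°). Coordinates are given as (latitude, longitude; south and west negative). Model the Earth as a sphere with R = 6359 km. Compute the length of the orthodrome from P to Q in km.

Haversine: a = sin²(Δφ/2)+cos φ₁ cos φ₂ sin²(Δλ/2) = 0.00900;  σ = 2·atan2(√a,√(1−a))
σ = 10.886° → d = Rσ = 6359·0.18999 = 1208 km

1208 km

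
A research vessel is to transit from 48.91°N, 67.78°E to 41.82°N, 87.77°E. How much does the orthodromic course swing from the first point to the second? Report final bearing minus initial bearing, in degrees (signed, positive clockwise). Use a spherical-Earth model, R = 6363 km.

At departure: θ₁ = atan2(sin Δλ cos φ₂, cos φ₁ sin φ₂ − sin φ₁ cos φ₂ cos Δλ) = 109.37°
At arrival: θ₂ = atan2(sin Δλ cos φ₁, −cos φ₂ sin φ₁ + sin φ₂ cos φ₁ cos Δλ) = 123.70°
Δθ = θ₂ − θ₁ = +14.3°

+14.3°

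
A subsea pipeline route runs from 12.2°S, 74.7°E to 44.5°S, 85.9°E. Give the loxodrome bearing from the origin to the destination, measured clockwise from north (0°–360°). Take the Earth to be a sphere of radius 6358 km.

Δψ = ln[tan(π/4+φ₂/2)/tan(π/4+φ₁/2)] = -0.6545
Δλ = +0.1955 rad (taken the short way round)
course = atan2(Δλ, Δψ) = 163.37°

163.4°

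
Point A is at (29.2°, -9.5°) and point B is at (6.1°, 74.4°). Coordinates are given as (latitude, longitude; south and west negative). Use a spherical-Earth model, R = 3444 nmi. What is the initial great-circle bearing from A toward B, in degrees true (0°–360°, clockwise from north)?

N = sin Δλ·cos φ₂ = +0.9887;  D = cos φ₁ sin φ₂ − sin φ₁ cos φ₂ cos Δλ = +0.0412
initial course = atan2(N, D) = 87.61°

87.6°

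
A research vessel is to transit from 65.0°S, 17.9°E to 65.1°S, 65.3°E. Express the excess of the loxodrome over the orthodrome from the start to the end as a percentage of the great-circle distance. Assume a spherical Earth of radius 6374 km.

Great circle: σ = 0.3408 rad → d_gc = Rσ = 2172.0 km
Rhumb: Δφ = -0.0017, Δλ = +0.8273, Δψ = -0.0041, q = Δφ/Δψ = 0.4218 → d_rh = R√(Δφ²+q²Δλ²) = 2224.4 km
Excess = (2224.4 − 2172.0) / 2172.0 = 52.4 / 2172.0 = 2.41% ≈ 2.4%

2.4%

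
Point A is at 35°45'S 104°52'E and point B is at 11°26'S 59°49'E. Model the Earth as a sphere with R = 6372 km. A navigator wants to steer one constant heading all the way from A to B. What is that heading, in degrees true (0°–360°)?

300.8°

Meridional parts: M(φ₁)=-0.6689, M(φ₂)=-0.2009 → ΔM = +0.4680;  Δλ = -0.7863 rad
tan C = Δλ / ΔM = -1.6801 → C = 300.76°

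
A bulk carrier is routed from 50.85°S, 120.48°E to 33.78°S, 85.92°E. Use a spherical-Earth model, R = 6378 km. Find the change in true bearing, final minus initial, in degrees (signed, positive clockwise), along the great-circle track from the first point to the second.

+23.9°

At departure: θ₁ = atan2(sin Δλ cos φ₂, cos φ₁ sin φ₂ − sin φ₁ cos φ₂ cos Δλ) = 290.87°
At arrival: θ₂ = atan2(sin Δλ cos φ₁, −cos φ₂ sin φ₁ + sin φ₂ cos φ₁ cos Δλ) = 314.79°
Δθ = θ₂ − θ₁ = +23.9°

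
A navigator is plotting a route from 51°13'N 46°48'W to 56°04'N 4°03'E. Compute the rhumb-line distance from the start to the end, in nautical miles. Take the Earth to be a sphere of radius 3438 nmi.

Δψ = ln[tan(π/4+φ₂/2)/tan(π/4+φ₁/2)] = +0.1430;  Δφ = +0.0846 rad,  Δλ = +0.8875 rad
q = Δφ/Δψ = 0.5920
d = R·√(Δφ² + q²Δλ²) = 3438·0.53218 = 1830 nmi

1830 nmi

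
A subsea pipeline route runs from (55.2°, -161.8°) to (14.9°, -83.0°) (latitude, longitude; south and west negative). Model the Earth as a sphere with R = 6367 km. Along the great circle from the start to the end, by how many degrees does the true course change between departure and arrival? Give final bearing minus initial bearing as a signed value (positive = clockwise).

+53.4°

Initial bearing θ₁ = atan2(sin Δλ cos φ₂, cos φ₁ sin φ₂ − sin φ₁ cos φ₂ cos Δλ) = 90.45°
Final bearing θ₂ = (initial bearing from the destination back to the start) + 180° = 143.80°
Δθ = θ₂ − θ₁ = +53.4°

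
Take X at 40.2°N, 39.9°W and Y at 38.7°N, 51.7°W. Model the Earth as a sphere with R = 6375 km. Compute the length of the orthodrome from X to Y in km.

1027 km

Haversine: a = sin²(Δφ/2)+cos φ₁ cos φ₂ sin²(Δλ/2) = 0.00647;  σ = 2·atan2(√a,√(1−a))
σ = 9.227° → d = Rσ = 6375·0.16104 = 1027 km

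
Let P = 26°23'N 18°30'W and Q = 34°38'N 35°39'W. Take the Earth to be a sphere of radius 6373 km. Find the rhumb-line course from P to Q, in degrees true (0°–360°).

Meridional parts: M(φ₁)=+0.4777, M(φ₂)=+0.6450 → ΔM = +0.1674;  Δλ = -0.2993 rad
tan C = Δλ / ΔM = -1.7884 → C = 299.21°

299.2°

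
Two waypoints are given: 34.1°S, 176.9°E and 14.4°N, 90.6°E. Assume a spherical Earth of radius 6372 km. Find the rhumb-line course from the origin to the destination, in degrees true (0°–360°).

300.5°

Δψ = ln[tan(π/4+φ₂/2)/tan(π/4+φ₁/2)] = +0.8878
Δλ = -1.5062 rad (taken the short way round)
course = atan2(Δλ, Δψ) = 300.52°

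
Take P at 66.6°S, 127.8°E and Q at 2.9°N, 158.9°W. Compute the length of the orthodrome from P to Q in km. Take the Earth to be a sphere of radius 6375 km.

cos σ = sin φ₁ sin φ₂ + cos φ₁ cos φ₂ cos Δλ
      = sin(-66.60°)sin(2.90°) + cos(-66.60°)cos(2.90°)cos(73.30°) = 0.0675
σ = 86.127° → d = Rσ = 6375·1.50320 = 9583 km

9583 km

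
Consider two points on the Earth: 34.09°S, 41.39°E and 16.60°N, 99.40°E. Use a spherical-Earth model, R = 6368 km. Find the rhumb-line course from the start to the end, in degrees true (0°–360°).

Meridional parts: M(φ₁)=-0.6336, M(φ₂)=+0.2939 → ΔM = +0.9274;  Δλ = +1.0125 rad
tan C = Δλ / ΔM = +1.0917 → C = 47.51°

47.5°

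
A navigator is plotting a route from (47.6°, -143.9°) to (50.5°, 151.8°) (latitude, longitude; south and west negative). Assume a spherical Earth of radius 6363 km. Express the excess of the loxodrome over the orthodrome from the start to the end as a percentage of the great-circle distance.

3.2%

Great circle: σ = 0.7139 rad → d_gc = Rσ = 4542.6 km
Rhumb: Δφ = +0.0506, Δλ = -1.1222, Δψ = +0.0773, q = Δφ/Δψ = 0.6551 → d_rh = R√(Δφ²+q²Δλ²) = 4689.4 km
Excess = (4689.4 − 4542.6) / 4542.6 = 146.8 / 4542.6 = 3.23% ≈ 3.2%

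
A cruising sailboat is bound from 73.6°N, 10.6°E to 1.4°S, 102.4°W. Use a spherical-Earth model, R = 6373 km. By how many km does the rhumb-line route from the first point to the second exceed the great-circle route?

Great circle: cos σ = sin φ₁ sin φ₂ + cos φ₁ cos φ₂ cos Δλ,  σ = 1.7049 rad → d_gc = 10865.5 km
Rhumb line: Δψ = -1.9617, q = Δφ/Δψ = 0.6673, d_rh = R√(Δφ²+q²Δλ²) = 11829.5 km
Excess = 11829.5 − 10865.5 = 964.0 ≈ 964 km

964 km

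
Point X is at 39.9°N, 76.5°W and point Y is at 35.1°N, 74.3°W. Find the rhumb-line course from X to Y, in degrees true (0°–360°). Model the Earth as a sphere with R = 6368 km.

160.0°

Δψ = ln[tan(π/4+φ₂/2)/tan(π/4+φ₁/2)] = -0.1057
Δλ = +0.0384 rad (taken the short way round)
course = atan2(Δλ, Δψ) = 160.03°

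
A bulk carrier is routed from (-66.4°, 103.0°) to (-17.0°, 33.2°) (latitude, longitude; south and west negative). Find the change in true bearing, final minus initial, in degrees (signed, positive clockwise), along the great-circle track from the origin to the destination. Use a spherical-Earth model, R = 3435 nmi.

+54.1°

At departure: θ₁ = atan2(sin Δλ cos φ₂, cos φ₁ sin φ₂ − sin φ₁ cos φ₂ cos Δλ) = 281.68°
At arrival: θ₂ = atan2(sin Δλ cos φ₁, −cos φ₂ sin φ₁ + sin φ₂ cos φ₁ cos Δλ) = 335.80°
Δθ = θ₂ − θ₁ = +54.1°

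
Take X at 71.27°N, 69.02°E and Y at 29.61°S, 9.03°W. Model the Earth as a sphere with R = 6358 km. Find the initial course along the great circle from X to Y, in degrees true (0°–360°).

248.8°

θ = atan2( sin Δλ·cos φ₂ ,  cos φ₁ sin φ₂ − sin φ₁ cos φ₂ cos Δλ )
  = atan2(-0.8506, -0.3291) = 248.85°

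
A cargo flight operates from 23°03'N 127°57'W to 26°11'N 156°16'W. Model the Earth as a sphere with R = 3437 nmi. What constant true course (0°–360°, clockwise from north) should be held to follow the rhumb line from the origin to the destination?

Meridional parts: M(φ₁)=+0.4136, M(φ₂)=+0.4738 → ΔM = +0.0602;  Δλ = -0.4942 rad
tan C = Δλ / ΔM = -8.2144 → C = 276.94°

276.9°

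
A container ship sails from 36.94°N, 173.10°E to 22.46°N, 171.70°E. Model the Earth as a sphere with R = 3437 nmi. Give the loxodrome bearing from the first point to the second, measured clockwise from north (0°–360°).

184.8°

Meridional parts: M(φ₁)=+0.6947, M(φ₂)=+0.4024 → ΔM = -0.2922;  Δλ = -0.0244 rad
tan C = Δλ / ΔM = +0.0836 → C = 184.78°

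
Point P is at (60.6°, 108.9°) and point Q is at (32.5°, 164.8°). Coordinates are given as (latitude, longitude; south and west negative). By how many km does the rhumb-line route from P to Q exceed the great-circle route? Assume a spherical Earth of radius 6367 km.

115 km

Great circle: cos σ = sin φ₁ sin φ₂ + cos φ₁ cos φ₂ cos Δλ,  σ = 0.7951 rad → d_gc = 5062.3 km
Rhumb line: Δψ = -0.7377, q = Δφ/Δψ = 0.6648, d_rh = R√(Δφ²+q²Δλ²) = 5177.2 km
Excess = 5177.2 − 5062.3 = 114.9 ≈ 115 km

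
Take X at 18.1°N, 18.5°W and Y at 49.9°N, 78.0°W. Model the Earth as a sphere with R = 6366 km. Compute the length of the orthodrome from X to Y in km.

6305 km

cos σ = sin φ₁ sin φ₂ + cos φ₁ cos φ₂ cos Δλ
      = sin(18.10°)sin(49.90°) + cos(18.10°)cos(49.90°)cos(-59.50°) = 0.5484
σ = 56.744° → d = Rσ = 6366·0.99037 = 6305 km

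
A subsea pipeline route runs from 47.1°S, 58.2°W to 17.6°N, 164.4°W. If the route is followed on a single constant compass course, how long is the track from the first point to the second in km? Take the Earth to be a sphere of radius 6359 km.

Δψ = ln[tan(π/4+φ₂/2)/tan(π/4+φ₁/2)] = +1.2463;  Δφ = +1.1292 rad,  Δλ = -1.8535 rad
q = Δφ/Δψ = 0.9061
d = R·√(Δφ² + q²Δλ²) = 6359·2.02374 = 12869 km

12869 km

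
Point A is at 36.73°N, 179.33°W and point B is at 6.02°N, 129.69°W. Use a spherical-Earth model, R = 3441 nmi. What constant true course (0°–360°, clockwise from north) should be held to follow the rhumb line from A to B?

124.0°

Meridional parts: M(φ₁)=+0.6901, M(φ₂)=+0.1053 → ΔM = -0.5848;  Δλ = +0.8664 rad
tan C = Δλ / ΔM = -1.4814 → C = 124.02°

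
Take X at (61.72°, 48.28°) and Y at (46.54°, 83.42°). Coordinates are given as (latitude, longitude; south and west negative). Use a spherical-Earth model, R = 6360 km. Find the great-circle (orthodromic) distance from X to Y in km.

2784 km

cos σ = sin φ₁ sin φ₂ + cos φ₁ cos φ₂ cos Δλ
      = sin(61.72°)sin(46.54°) + cos(61.72°)cos(46.54°)cos(35.14°) = 0.9057
σ = 25.080° → d = Rσ = 6360·0.43774 = 2784 km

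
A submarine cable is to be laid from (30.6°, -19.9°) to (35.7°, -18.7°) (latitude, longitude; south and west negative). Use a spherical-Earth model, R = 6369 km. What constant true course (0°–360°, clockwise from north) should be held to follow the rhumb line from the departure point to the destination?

11.1°

Meridional parts: M(φ₁)=+0.5614, M(φ₂)=+0.6678 → ΔM = +0.1064;  Δλ = +0.0209 rad
tan C = Δλ / ΔM = +0.1969 → C = 11.14°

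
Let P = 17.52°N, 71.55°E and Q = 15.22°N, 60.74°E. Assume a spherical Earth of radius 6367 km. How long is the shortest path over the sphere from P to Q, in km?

Haversine: a = sin²(Δφ/2)+cos φ₁ cos φ₂ sin²(Δλ/2) = 0.00857;  σ = 2·atan2(√a,√(1−a))
σ = 10.622° → d = Rσ = 6367·0.18538 = 1180 km

1180 km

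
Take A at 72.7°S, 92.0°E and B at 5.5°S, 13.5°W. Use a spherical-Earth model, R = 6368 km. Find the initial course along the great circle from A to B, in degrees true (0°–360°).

253.6°

N = sin Δλ·cos φ₂ = -0.9592;  D = cos φ₁ sin φ₂ − sin φ₁ cos φ₂ cos Δλ = -0.2825
initial course = atan2(N, D) = 253.59°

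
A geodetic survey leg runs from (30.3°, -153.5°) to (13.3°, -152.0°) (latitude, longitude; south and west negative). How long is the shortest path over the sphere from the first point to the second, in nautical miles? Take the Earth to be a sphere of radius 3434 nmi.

cos σ = sin φ₁ sin φ₂ + cos φ₁ cos φ₂ cos Δλ
      = sin(30.30°)sin(13.30°) + cos(30.30°)cos(13.30°)cos(1.50°) = 0.9560
σ = 17.056° → d = Rσ = 3434·0.29769 = 1022 nmi

1022 nmi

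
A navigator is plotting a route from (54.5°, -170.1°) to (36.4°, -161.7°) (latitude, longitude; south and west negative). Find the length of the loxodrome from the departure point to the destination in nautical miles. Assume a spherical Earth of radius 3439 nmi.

1141 nmi

Δψ = ln[tan(π/4+φ₂/2)/tan(π/4+φ₁/2)] = -0.4562;  Δφ = -0.3159 rad,  Δλ = +0.1466 rad
q = Δφ/Δψ = 0.6925
d = R·√(Δφ² + q²Δλ²) = 3439·0.33182 = 1141 nmi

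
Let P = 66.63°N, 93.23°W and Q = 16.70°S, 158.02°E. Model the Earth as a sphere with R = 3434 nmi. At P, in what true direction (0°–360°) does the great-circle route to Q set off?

N = sin Δλ·cos φ₂ = -0.9070;  D = cos φ₁ sin φ₂ − sin φ₁ cos φ₂ cos Δλ = +0.1686
initial course = atan2(N, D) = 280.53°

280.5°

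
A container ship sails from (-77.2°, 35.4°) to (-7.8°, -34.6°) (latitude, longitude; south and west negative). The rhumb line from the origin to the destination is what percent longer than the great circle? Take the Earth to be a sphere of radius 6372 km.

Great circle: σ = 1.3619 rad → d_gc = Rσ = 8677.8 km
Rhumb: Δφ = +1.2113, Δλ = -1.2217, Δψ = +2.0512, q = Δφ/Δψ = 0.5905 → d_rh = R√(Δφ²+q²Δλ²) = 8983.5 km
Excess = (8983.5 − 8677.8) / 8677.8 = 305.7 / 8677.8 = 3.52% ≈ 3.5%

3.5%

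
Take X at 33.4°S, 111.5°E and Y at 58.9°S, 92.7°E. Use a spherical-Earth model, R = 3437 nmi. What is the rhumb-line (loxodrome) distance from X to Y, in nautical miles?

1708 nmi

Δψ = ln[tan(π/4+φ₂/2)/tan(π/4+φ₁/2)] = -0.6601;  Δφ = -0.4451 rad,  Δλ = -0.3281 rad
q = Δφ/Δψ = 0.6742
d = R·√(Δφ² + q²Δλ²) = 3437·0.49701 = 1708 nmi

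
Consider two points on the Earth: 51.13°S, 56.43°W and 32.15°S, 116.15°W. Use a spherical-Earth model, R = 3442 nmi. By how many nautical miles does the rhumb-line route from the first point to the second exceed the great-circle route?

62 nmi

Great circle: cos σ = sin φ₁ sin φ₂ + cos φ₁ cos φ₂ cos Δλ,  σ = 0.8200 rad → d_gc = 2822.5 nmi
Rhumb line: Δψ = +0.4486, q = Δφ/Δψ = 0.7384, d_rh = R√(Δφ²+q²Δλ²) = 2884.1 nmi
Excess = 2884.1 − 2822.5 = 61.6 ≈ 62 nmi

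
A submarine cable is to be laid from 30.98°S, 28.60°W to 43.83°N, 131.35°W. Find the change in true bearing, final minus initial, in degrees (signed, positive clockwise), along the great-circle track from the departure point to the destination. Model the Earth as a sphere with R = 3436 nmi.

-20.0°

At departure: θ₁ = atan2(sin Δλ cos φ₂, cos φ₁ sin φ₂ − sin φ₁ cos φ₂ cos Δλ) = 306.03°
At arrival: θ₂ = atan2(sin Δλ cos φ₁, −cos φ₂ sin φ₁ + sin φ₂ cos φ₁ cos Δλ) = 286.03°
Δθ = θ₂ − θ₁ = -20.0°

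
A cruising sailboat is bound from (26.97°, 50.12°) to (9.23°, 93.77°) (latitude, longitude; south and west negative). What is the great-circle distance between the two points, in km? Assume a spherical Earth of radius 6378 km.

4990 km

cos σ = sin φ₁ sin φ₂ + cos φ₁ cos φ₂ cos Δλ
      = sin(26.97°)sin(9.23°) + cos(26.97°)cos(9.23°)cos(43.65°) = 0.7093
σ = 44.824° → d = Rσ = 6378·0.78233 = 4990 km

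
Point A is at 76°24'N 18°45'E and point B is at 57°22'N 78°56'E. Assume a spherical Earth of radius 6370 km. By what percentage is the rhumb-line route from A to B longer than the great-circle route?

Great circle: σ = 0.4916 rad → d_gc = Rσ = 3131.5 km
Rhumb: Δφ = -0.3322, Δλ = +1.0504, Δψ = -0.8981, q = Δφ/Δψ = 0.3699 → d_rh = R√(Δφ²+q²Δλ²) = 3256.2 km
Excess = (3256.2 − 3131.5) / 3131.5 = 124.7 / 3131.5 = 3.98% ≈ 4.0%

4.0%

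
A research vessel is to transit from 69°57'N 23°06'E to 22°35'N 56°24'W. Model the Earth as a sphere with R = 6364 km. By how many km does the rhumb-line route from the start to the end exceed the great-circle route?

360 km

Great circle: cos σ = sin φ₁ sin φ₂ + cos φ₁ cos φ₂ cos Δλ,  σ = 1.1391 rad → d_gc = 7249.0 km
Rhumb line: Δψ = -1.3281, q = Δφ/Δψ = 0.6225, d_rh = R√(Δφ²+q²Δλ²) = 7608.7 km
Excess = 7608.7 − 7249.0 = 359.7 ≈ 360 km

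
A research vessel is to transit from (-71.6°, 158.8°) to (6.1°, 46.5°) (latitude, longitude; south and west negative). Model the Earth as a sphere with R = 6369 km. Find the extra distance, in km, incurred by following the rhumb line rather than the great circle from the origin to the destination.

903 km

Great circle: cos σ = sin φ₁ sin φ₂ + cos φ₁ cos φ₂ cos Δλ,  σ = 1.7925 rad → d_gc = 11416.7 km
Rhumb line: Δψ = +1.9270, q = Δφ/Δψ = 0.7037, d_rh = R√(Δφ²+q²Δλ²) = 12319.7 km
Excess = 12319.7 − 11416.7 = 903.0 ≈ 903 km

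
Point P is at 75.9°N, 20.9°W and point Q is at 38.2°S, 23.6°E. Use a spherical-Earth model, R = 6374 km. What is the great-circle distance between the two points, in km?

cos σ = sin φ₁ sin φ₂ + cos φ₁ cos φ₂ cos Δλ
      = sin(75.90°)sin(-38.20°) + cos(75.90°)cos(-38.20°)cos(44.50°) = -0.4632
σ = 117.596° → d = Rσ = 6374·2.05243 = 13082 km

13082 km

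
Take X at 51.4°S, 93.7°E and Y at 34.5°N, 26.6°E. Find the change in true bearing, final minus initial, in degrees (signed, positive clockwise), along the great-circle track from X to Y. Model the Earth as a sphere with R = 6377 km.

Initial bearing θ₁ = atan2(sin Δλ cos φ₂, cos φ₁ sin φ₂ − sin φ₁ cos φ₂ cos Δλ) = 308.51°
Final bearing θ₂ = (initial bearing from the destination back to the start) + 180° = 323.67°
Δθ = θ₂ − θ₁ = +15.2°

+15.2°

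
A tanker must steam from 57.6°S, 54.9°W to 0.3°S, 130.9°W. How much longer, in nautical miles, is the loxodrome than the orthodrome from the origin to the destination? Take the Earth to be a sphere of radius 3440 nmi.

Great circle: cos σ = sin φ₁ sin φ₂ + cos φ₁ cos φ₂ cos Δλ,  σ = 1.4363 rad → d_gc = 4941.0 nmi
Rhumb line: Δψ = +1.2308, q = Δφ/Δψ = 0.8125, d_rh = R√(Δφ²+q²Δλ²) = 5057.8 nmi
Excess = 5057.8 − 4941.0 = 116.8 ≈ 117 nmi

117 nmi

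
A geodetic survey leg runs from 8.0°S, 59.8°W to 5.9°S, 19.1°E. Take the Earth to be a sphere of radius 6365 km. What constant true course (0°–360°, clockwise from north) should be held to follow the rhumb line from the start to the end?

88.5°

Δψ = ln[tan(π/4+φ₂/2)/tan(π/4+φ₁/2)] = +0.0369
Δλ = +1.3771 rad (taken the short way round)
course = atan2(Δλ, Δψ) = 88.46°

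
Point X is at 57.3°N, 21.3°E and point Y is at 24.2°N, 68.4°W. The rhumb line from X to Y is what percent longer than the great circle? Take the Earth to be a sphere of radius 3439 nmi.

Great circle: σ = 1.2159 rad → d_gc = Rσ = 4181.3 nmi
Rhumb: Δφ = -0.5777, Δλ = -1.5656, Δψ = -0.7908, q = Δφ/Δψ = 0.7305 → d_rh = R√(Δφ²+q²Δλ²) = 4406.4 nmi
Excess = (4406.4 − 4181.3) / 4181.3 = 225.1 / 4181.3 = 5.38% ≈ 5.4%

5.4%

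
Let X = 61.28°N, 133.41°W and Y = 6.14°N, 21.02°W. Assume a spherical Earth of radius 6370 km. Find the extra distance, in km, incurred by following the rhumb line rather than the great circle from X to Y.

Great circle: cos σ = sin φ₁ sin φ₂ + cos φ₁ cos φ₂ cos Δλ,  σ = 1.6591 rad → d_gc = 10568.46 km
Rhumb line: Δψ = -1.2552, q = Δφ/Δψ = 0.7667, d_rh = R√(Δφ²+q²Δλ²) = 11373.98 km
Excess = 11373.98 − 10568.46 = 805.52 ≈ 806 km

806 km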